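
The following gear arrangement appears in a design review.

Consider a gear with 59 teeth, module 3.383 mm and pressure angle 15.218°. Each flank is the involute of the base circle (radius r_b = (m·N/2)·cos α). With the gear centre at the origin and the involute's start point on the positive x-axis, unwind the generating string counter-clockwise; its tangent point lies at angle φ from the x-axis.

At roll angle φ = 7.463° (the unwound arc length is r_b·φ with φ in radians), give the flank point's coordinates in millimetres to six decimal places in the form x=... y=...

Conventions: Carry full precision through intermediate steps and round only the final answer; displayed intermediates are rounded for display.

recognized (one wheel, involute flank): single-mesh tooth geometry, m = 3.383, N = 59
pitch radius r_p = m·N/2 = 3.383·59/2 = 99.798500
base radius r_b = r_p·cos α = 99.798500·cos 15.218° = 96.298974
roll angle φ = 7.463° = 0.13025392 rad
x = r_b·(cos φ + φ·sin φ) = 97.112420
y = r_b·(sin φ − φ·cos φ) = 0.070817

x=97.112420 y=0.070817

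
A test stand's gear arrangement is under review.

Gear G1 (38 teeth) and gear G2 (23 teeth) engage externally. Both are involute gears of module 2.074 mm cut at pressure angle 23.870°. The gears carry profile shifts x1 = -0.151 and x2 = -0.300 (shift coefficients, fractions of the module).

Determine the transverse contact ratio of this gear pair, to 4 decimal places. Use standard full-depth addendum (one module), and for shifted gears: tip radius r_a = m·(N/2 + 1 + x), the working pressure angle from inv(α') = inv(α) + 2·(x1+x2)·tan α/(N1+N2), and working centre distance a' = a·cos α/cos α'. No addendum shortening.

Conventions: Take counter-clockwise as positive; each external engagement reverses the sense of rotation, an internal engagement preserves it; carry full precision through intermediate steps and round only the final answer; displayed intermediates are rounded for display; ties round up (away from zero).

class = single-mesh tooth geometry [involute pair 38T × 23T, m = 2.074]
base radii: r_b1 = 36.035446, r_b2 = 21.810928
tip radii: r_a1 = 41.166826, r_a2 = 25.302800
inv(α') = inv(23.870°) + 2·(-0.151-0.300)·tan α/(38+23) = 0.01935925  ⇒  α' = 21.75317°
a' = a·cos α / cos α' = 63.2570·cos 23.870°/cos 21.75317° = 62.281500
action lengths: √(r_a1²−r_b1²) = 19.903623, √(r_a2²−r_b2²) = 12.826345
base pitch p_b = π·m·cos α = 5.958352
CR = (19.903623 + 12.826345 − 62.281500·sin 21.75317°)/5.958352 = 1.619221
contact ratio ≈ 1.6192

1.6192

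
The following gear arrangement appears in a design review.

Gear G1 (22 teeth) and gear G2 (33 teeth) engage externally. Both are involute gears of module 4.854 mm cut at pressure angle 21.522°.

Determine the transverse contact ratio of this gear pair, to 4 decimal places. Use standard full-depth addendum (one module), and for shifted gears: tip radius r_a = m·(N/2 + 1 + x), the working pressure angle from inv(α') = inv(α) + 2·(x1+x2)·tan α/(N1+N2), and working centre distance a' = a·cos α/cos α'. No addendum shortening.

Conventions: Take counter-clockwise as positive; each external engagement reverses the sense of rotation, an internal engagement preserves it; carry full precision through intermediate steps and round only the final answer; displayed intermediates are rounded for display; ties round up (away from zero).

topology: single-mesh involute geometry — m = 4.854, 22T/33T pair
base radii: r_b1 = 49.671198, r_b2 = 74.506797
tip radii: r_a1 = 58.248000, r_a2 = 84.945000
no profile shift: α' = α, a' = a
action lengths: √(r_a1²−r_b1²) = 30.423701, √(r_a2²−r_b2²) = 40.796939
base pitch p_b = π·m·cos α = 14.186061
CR = (30.423701 + 40.796939 − 133.485000·sin 21.52200°)/14.186061 = 1.568479
contact ratio ≈ 1.5685

1.5685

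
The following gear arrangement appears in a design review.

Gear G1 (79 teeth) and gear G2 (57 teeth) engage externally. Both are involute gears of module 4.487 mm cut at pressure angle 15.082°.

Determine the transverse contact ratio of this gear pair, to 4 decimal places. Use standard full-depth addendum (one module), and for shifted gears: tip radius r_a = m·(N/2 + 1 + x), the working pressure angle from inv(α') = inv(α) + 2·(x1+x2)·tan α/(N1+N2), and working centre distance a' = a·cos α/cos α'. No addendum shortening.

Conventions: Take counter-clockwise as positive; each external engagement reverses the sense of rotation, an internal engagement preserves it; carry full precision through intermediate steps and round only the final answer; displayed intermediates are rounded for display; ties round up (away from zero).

2.1629

topology: single-mesh involute geometry — m = 4.487, 79T/57T pair
base radii: r_b1 = 171.131487, r_b2 = 123.474617
tip radii: r_a1 = 181.723500, r_a2 = 132.366500
no profile shift: α' = α, a' = a
action lengths: √(r_a1²−r_b1²) = 61.134645, √(r_a2²−r_b2²) = 47.696009
base pitch p_b = π·m·cos α = 13.610770
CR = (61.134645 + 47.696009 − 305.116000·sin 15.08200°)/13.610770 = 2.162928
contact ratio ≈ 2.1629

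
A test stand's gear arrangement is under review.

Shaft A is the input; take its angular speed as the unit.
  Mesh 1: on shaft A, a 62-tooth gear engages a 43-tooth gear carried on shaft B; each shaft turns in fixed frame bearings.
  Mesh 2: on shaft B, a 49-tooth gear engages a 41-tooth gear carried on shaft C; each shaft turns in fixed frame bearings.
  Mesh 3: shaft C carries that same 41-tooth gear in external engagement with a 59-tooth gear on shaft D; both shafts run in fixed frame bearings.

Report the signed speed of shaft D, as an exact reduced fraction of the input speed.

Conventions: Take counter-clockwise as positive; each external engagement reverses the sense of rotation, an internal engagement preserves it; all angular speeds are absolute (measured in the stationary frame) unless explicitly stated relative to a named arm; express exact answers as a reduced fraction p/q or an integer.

-3038/2537

3-mesh fixed-axis compound train (all bearings frame-fixed)
mesh 1 [62T→43T]: |ω|/ω_in = 1×62/43 = 62/43, sense flips to −
mesh 2 [49T→41T]: |ω|/ω_in = (62/43)×49/41 = 3038/1763, sense flips to +
mesh 3 [41T→59T]: |ω|/ω_in = (3038/1763)×41/59 = 3038/2537, sense flips to −
signed output speed (× input speed) = -3038/2537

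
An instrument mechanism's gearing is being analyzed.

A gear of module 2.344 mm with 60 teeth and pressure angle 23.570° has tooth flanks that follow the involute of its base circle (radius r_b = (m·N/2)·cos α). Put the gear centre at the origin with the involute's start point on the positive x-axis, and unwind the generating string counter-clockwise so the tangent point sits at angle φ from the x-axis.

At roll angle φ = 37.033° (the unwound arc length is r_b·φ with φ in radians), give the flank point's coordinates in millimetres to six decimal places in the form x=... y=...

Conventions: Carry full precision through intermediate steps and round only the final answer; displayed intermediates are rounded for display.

class = single-mesh tooth geometry [base-circle involute, m = 2.344, 60T]
pitch radius r_p = m·N/2 = 2.344·60/2 = 70.320000
base radius r_b = r_p·cos α = 70.320000·cos 23.570° = 64.453359
roll angle φ = 37.033° = 0.64634778 rad
x = r_b·(cos φ + φ·sin φ) = 76.542734
y = r_b·(sin φ − φ·cos φ) = 5.562501

x=76.542734 y=5.562501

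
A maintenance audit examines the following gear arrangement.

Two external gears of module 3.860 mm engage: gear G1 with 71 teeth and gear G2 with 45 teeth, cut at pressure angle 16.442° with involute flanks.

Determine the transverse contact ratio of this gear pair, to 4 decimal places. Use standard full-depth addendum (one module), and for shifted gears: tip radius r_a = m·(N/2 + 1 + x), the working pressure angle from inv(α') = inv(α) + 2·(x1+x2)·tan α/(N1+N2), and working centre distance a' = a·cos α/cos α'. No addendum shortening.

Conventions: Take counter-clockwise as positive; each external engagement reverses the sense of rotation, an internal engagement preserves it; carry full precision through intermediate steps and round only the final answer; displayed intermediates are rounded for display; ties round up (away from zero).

class = single-mesh tooth geometry [involute pair 71T × 45T, m = 3.860]
base radii: r_b1 = 131.426398, r_b2 = 83.298421
tip radii: r_a1 = 140.890000, r_a2 = 90.710000
no profile shift: α' = α, a' = a
action lengths: √(r_a1²−r_b1²) = 50.765087, √(r_a2²−r_b2²) = 35.912075
base pitch p_b = π·m·cos α = 11.630654
CR = (50.765087 + 35.912075 − 223.880000·sin 16.44200°)/11.630654 = 2.004112
contact ratio ≈ 2.0041

2.0041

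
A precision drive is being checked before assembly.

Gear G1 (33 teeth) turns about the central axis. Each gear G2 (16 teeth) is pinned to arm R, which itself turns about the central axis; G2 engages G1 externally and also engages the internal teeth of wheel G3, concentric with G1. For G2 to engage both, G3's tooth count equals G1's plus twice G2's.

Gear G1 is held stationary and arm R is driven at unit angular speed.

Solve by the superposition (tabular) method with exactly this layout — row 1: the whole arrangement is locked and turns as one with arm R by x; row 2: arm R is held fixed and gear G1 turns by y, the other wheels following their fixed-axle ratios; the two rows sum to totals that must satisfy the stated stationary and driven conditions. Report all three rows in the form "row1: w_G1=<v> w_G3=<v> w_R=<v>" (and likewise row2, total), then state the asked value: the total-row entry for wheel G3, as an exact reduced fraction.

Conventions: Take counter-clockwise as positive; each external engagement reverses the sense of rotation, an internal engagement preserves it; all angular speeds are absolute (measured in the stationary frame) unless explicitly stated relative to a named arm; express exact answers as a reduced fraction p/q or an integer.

row1: w_G1=1 w_G3=1 w_R=1
row2: w_G1=-1 w_G3=33/65 w_R=0
total: w_G1=0 w_G3=98/65 w_R=1
asked value: 98/65

planetary set (33T centre, 16T on arm, 65T internal) — Willis relation
row 1: whole set turns with the arm by x
superposition row 2 [arm held]: sun y, ring −(33/65)·y, arm 0
boundary: total ω_sun = x + y = 0 and total ω_arm = x = 1  ⇒  y = -1, x = 1
row 2 ring = −(33/65)·(-1) = 33/65
totals (row 1 + row 2): sun 1 + (-1) = 0, ring 1 + 33/65 = 98/65, arm 1 + 0 = 1
asked cell (total, ring) = 98/65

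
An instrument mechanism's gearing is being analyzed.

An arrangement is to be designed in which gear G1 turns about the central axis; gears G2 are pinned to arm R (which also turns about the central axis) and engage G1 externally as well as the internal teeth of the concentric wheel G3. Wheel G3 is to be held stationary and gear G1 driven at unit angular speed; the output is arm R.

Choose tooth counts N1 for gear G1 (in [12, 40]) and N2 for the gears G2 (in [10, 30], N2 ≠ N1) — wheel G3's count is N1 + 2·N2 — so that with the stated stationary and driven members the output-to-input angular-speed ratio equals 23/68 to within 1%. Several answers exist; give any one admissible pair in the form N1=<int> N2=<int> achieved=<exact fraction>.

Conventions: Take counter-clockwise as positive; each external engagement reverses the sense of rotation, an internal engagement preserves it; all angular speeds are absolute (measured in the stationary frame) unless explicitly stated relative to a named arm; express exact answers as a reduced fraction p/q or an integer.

N1=23 N2=11 achieved=23/68

design class (target 23/68): planetary set
Willis with ω_ring = 0: ω_arm/ω_sun = N1/(N1+N3); set equal to 23/68  ⇒  N3/N1 = 1/(23/68) − 1 = 45/23
N3 = N1 + 2·N2  ⇒  N2/N1 = (N3/N1 − 1)/2 = (45/23 − 1)/2 = 11/23
smallest multiple with N1 ≥ 12 and N2 ≥ 10: k = 1  ⇒  N1 = 1·23 = 23, N2 = 1·11 = 11 (N1 ≤ 40, N2 ≤ 30, N2 ≠ N1 ✓), N3 = 23 + 2·11 = 45
check: N1/(N1+N3) with N1 = 23, N3 = 45 gives 23/68; |achieved − target| = 0 ≤ 23/6800 ✓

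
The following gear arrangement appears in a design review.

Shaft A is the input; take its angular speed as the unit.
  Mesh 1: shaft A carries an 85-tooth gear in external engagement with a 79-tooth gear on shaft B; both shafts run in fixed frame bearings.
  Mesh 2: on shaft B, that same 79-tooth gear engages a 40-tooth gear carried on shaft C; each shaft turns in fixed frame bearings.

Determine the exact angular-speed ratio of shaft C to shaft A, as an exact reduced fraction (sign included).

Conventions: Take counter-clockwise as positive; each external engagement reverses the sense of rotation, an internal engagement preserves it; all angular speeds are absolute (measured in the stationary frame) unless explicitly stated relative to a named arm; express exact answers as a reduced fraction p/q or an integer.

17/8

class = fixed-axis compound train [2 meshes; 2 ratios multiply, 2 sense flips]
mesh 1 [85T→79T]: running ratio 85/79, sense −
mesh 2 [79T→40T]: running ratio 17/8, sense +
ω_out/ω_in = 17/8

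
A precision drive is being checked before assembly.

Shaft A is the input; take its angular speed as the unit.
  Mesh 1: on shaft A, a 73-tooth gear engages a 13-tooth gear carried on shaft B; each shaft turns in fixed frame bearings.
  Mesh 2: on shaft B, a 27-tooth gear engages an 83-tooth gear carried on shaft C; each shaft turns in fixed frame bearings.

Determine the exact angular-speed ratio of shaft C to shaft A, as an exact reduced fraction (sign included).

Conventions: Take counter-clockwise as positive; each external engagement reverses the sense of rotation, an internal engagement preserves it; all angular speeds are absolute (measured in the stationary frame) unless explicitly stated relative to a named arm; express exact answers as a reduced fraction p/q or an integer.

class = fixed-axis compound train [2 meshes; 2 ratios multiply, 2 sense flips]
mesh 1 [73T→13T]: running ratio 73/13, sense −
mesh 2 [27T→83T]: running ratio 1971/1079, sense +
ω_out/ω_in = 1971/1079

1971/1079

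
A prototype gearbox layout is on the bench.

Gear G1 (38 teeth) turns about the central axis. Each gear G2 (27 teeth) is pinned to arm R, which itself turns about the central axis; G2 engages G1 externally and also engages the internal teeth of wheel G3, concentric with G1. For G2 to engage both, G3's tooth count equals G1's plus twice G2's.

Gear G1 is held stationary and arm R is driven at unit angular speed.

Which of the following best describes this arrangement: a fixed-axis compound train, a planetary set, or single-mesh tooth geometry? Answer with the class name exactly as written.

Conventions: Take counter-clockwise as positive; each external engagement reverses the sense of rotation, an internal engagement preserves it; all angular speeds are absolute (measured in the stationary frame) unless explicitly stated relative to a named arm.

planetary set

recognized (axles ride arm R): planetary set, 38/27/92 teeth
classification: planetary set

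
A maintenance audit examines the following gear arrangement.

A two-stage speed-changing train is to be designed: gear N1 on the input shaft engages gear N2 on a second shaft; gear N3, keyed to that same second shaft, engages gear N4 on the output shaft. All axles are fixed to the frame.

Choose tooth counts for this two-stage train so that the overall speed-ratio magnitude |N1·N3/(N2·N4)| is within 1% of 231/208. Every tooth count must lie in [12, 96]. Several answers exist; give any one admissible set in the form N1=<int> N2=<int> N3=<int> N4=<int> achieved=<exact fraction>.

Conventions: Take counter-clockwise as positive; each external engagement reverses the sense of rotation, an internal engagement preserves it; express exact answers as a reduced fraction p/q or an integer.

N1=14 N2=13 N3=33 N4=32 achieved=231/208

class = fixed-axis compound train [2-stage, 231/208 wanted]
target = 231/208 in lowest terms: an exact hit needs N1·N3 = k·231 and N2·N4 = k·208 for one integer k, every count in [12, 96]; additionally prefer no 1:1 stage (N1 ≠ N2, N3 ≠ N4)
k = 1: no 1:1-free in-range split of k·231 and k·208 into factor pairs; take k = 2
k = 2: N1·N3 = 462 = 14·33, N2·N4 = 416 = 13·32
achieved = 14·33/(13·32) = 231/208; |achieved − target| = 0 ≤ 231/20800 ✓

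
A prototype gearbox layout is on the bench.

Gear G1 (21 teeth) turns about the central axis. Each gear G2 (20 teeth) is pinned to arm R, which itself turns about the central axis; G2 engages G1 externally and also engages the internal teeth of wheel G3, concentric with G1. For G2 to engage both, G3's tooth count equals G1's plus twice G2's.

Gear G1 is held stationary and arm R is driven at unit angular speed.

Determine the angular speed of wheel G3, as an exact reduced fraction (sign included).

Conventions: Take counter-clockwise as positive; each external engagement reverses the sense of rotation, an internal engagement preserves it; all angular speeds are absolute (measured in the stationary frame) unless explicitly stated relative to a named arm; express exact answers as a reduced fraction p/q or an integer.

82/61

class = planetary set [G3 = 21+2·20 = 61; Willis about the carrier]
ring teeth: 21 + 2·20 = 61
21(ω_sun−ω_arm) = −61(ω_ring−ω_arm),  ω_sun = 0, ω_arm = 1
ω_ring = 1 − (21/61)(0−1) = 82/61
exact speed ratio = 82/61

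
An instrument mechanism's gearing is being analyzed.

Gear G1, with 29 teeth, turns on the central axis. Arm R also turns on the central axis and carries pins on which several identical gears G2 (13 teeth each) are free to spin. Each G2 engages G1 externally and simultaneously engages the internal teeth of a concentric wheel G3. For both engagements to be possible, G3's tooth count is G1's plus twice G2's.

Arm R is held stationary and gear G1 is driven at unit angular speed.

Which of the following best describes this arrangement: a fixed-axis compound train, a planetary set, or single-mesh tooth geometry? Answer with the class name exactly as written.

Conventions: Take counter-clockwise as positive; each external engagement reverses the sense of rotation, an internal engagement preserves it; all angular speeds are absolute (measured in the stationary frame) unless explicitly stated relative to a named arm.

recognized (axles ride arm R): planetary set, 29/13/55 teeth
classification: planetary set

planetary set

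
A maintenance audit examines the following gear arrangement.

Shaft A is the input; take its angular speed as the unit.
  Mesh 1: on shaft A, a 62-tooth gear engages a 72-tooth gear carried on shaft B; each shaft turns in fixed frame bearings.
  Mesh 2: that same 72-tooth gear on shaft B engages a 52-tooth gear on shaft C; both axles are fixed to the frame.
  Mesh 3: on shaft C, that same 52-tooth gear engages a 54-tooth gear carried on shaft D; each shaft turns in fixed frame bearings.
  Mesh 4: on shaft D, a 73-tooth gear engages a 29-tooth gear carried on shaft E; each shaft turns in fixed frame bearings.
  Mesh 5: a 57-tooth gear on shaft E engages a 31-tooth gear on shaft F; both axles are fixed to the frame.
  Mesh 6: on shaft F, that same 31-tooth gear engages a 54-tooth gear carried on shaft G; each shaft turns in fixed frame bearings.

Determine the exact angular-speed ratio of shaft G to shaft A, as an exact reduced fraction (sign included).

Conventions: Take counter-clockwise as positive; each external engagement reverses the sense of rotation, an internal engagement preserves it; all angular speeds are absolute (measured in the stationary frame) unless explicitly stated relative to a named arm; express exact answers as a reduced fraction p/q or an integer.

class = fixed-axis compound train [6 meshes; 6 ratios multiply, 6 sense flips]
mesh 1 [62T→72T]: running ratio 31/36, sense −
mesh 2 [72T→52T]: running ratio 31/26, sense +
mesh 3 [52T→54T]: running ratio 31/27, sense −
mesh 4 [73T→29T]: running ratio 2263/783, sense +
mesh 5 [57T→31T]: running ratio 1387/261, sense −
mesh 6 [31T→54T]: running ratio 42997/14094, sense +
ω_out/ω_in = 42997/14094

42997/14094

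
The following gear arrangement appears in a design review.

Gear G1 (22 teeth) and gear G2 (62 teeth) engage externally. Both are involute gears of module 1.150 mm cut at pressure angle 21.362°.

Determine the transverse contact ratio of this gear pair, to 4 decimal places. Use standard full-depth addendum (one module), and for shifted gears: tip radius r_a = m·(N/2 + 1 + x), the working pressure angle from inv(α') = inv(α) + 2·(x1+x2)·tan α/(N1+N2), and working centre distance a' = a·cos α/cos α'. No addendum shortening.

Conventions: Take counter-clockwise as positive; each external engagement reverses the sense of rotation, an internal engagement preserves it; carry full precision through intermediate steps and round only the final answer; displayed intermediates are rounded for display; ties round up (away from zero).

class = single-mesh tooth geometry [involute pair 22T × 62T, m = 1.150]
base radii: r_b1 = 11.780915, r_b2 = 33.200760
tip radii: r_a1 = 13.800000, r_a2 = 36.800000
no profile shift: α' = α, a' = a
action lengths: √(r_a1²−r_b1²) = 7.186797, √(r_a2²−r_b2²) = 15.872919
base pitch p_b = π·m·cos α = 3.364621
CR = (7.186797 + 15.872919 − 48.300000·sin 21.36200°)/3.364621 = 1.624550
contact ratio ≈ 1.6246

1.6246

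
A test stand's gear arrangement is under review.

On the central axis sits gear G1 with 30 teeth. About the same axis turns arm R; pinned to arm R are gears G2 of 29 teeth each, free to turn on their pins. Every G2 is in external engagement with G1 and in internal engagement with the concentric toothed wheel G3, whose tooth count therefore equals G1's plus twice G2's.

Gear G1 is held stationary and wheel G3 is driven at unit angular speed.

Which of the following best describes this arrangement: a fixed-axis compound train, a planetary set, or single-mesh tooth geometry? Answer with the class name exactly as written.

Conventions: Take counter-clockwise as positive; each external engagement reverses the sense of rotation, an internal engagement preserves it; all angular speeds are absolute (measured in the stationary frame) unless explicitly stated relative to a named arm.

planetary set

recognized (axles ride arm R): planetary set, 30/29/88 teeth
classification: planetary set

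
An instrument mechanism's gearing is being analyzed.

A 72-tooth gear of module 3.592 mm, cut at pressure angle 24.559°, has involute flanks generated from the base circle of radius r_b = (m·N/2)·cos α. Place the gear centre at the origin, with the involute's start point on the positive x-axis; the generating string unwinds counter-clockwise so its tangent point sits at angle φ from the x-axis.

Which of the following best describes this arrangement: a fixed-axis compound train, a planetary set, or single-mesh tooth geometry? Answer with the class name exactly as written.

single-mesh tooth geometry

topology: single-mesh involute geometry — m = 3.592, N = 72
classification: single-mesh tooth geometry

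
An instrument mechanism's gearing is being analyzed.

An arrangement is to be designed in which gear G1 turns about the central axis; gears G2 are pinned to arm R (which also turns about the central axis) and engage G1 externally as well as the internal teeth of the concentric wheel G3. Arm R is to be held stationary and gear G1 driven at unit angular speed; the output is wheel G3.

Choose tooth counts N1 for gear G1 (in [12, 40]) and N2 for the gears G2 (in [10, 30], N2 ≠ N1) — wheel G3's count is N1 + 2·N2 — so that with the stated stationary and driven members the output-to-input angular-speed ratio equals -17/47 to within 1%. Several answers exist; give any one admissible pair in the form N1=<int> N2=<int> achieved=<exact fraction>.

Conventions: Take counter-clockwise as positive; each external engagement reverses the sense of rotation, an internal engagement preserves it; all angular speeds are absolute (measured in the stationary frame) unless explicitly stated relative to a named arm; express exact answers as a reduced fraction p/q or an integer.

planetary set to be sized for -17/47 (Willis relation)
Willis with ω_arm = 0: ω_ring/ω_sun = −N1/N3; set equal to -17/47  ⇒  N3/N1 = −1/(-17/47) = 47/17
N3 = N1 + 2·N2  ⇒  N2/N1 = (N3/N1 − 1)/2 = (47/17 − 1)/2 = 15/17
smallest multiple with N1 ≥ 12 and N2 ≥ 10: k = 1  ⇒  N1 = 1·17 = 17, N2 = 1·15 = 15 (N1 ≤ 40, N2 ≤ 30, N2 ≠ N1 ✓), N3 = 17 + 2·15 = 47
check: −N1/N3 with N1 = 17, N3 = 47 gives -17/47; |achieved − target| = 0 ≤ 17/4700 ✓

N1=17 N2=15 achieved=-17/47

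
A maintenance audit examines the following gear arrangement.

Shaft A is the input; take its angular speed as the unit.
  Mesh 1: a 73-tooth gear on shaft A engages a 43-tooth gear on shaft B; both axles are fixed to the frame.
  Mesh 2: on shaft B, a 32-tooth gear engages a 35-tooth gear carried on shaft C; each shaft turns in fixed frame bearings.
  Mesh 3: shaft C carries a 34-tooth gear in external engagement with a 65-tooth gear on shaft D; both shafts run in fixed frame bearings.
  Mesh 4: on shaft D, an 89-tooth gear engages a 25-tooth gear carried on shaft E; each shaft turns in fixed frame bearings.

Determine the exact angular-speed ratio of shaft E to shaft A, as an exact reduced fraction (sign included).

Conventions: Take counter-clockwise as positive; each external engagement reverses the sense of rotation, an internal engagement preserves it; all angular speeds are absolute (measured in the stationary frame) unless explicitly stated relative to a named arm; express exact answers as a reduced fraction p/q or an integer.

7068736/2445625

class = fixed-axis compound train [4 meshes; 4 ratios multiply, 4 sense flips]
mesh 1 [73T→43T]: running ratio 73/43, sense −
mesh 2 [32T→35T]: running ratio 2336/1505, sense +
mesh 3 [34T→65T]: running ratio 79424/97825, sense −
mesh 4 [89T→25T]: running ratio 7068736/2445625, sense +
ω_out/ω_in = 7068736/2445625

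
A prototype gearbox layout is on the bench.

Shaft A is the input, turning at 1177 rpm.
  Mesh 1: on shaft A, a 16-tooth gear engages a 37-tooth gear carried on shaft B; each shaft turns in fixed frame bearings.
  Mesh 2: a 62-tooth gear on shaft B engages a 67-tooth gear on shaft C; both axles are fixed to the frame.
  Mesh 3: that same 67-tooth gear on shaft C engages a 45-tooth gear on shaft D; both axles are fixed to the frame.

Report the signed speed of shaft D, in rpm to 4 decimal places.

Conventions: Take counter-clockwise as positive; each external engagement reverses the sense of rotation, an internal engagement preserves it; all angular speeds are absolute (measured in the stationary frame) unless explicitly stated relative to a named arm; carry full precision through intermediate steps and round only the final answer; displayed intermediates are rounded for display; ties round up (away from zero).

3-mesh fixed-axis compound train (all bearings frame-fixed)
mesh 1 [16T→37T]: ω = 1177.0000×16/37 = 508.9730 rpm, sense flips to −
mesh 2 [62T→67T]: ω = 508.9730×62/67 = 470.9899 rpm, sense flips to +
mesh 3 [67T→45T]: ω = 470.9899×67/45 = 701.2517 rpm, sense flips to −
signed output speed = -701.2517 rpm

-701.2517 rpm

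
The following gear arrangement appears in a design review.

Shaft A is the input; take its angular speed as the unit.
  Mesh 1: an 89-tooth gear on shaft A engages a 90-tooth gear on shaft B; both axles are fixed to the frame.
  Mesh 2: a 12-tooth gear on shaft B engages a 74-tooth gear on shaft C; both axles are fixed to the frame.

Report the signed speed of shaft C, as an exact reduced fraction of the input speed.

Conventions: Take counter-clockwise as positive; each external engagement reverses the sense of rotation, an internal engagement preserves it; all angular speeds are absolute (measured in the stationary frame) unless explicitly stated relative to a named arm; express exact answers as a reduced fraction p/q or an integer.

2-mesh fixed-axis compound train (all bearings frame-fixed)
mesh 1 [89T→90T]: |ω|/ω_in = 1×89/90 = 89/90, sense flips to −
mesh 2 [12T→74T]: |ω|/ω_in = (89/90)×12/74 = 89/555, sense flips to +
signed output speed (× input speed) = 89/555

89/555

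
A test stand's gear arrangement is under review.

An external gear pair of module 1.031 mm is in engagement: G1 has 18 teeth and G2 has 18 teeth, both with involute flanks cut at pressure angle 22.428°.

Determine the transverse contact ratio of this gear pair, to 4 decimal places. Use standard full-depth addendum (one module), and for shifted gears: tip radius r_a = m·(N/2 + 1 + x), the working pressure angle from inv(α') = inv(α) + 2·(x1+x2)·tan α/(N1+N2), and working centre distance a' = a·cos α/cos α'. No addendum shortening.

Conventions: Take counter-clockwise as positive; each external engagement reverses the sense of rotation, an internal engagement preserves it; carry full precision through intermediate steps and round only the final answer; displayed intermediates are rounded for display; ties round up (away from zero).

single-mesh involute tooth geometry (18T engaging 18T at module 1.031)
base radii: r_b1 = 8.577134, r_b2 = 8.577134
tip radii: r_a1 = 10.310000, r_a2 = 10.310000
no profile shift: α' = α, a' = a
action lengths: √(r_a1²−r_b1²) = 5.720916, √(r_a2²−r_b2²) = 5.720916
base pitch p_b = π·m·cos α = 2.993984
CR = (5.720916 + 5.720916 − 18.558000·sin 22.42800°)/2.993984 = 1.456769
contact ratio ≈ 1.4568

1.4568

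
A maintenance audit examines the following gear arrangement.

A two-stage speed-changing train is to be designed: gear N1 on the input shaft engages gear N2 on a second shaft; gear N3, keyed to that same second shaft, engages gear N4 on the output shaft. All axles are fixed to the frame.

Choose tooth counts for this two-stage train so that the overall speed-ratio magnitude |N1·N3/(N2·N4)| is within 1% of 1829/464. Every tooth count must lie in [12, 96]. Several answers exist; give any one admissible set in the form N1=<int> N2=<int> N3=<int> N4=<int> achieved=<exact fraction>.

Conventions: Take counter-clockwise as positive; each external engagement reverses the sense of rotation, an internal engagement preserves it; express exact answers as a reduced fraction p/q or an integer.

N1=31 N2=16 N3=59 N4=29 achieved=1829/464

2-stage fixed-axis compound train for ratio 1829/464
target = 1829/464 in lowest terms: an exact hit needs N1·N3 = k·1829 and N2·N4 = k·464 for one integer k, every count in [12, 96]; additionally prefer no 1:1 stage (N1 ≠ N2, N3 ≠ N4)
k = 1: N1·N3 = 1829 = 31·59, N2·N4 = 464 = 16·29
achieved = 31·59/(16·29) = 1829/464; |achieved − target| = 0 ≤ 1829/46400 ✓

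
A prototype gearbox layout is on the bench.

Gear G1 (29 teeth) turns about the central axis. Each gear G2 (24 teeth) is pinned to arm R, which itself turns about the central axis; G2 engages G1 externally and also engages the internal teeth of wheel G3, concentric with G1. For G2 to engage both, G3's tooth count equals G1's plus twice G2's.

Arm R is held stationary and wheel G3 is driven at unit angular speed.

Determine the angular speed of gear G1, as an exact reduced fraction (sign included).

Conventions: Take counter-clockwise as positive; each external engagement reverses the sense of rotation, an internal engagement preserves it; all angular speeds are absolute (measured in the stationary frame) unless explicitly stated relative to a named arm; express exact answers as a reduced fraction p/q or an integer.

-77/29

topology: planetary set — G1 29T / G2 24T / G3 77T, arm = carrier (Willis)
ring teeth: 29 + 2·24 = 77
29(ω_sun−ω_arm) = −77(ω_ring−ω_arm),  ω_arm = 0, ω_ring = 1
ω_sun = 0 − (77/29)(1−0) = -77/29
exact speed ratio = -77/29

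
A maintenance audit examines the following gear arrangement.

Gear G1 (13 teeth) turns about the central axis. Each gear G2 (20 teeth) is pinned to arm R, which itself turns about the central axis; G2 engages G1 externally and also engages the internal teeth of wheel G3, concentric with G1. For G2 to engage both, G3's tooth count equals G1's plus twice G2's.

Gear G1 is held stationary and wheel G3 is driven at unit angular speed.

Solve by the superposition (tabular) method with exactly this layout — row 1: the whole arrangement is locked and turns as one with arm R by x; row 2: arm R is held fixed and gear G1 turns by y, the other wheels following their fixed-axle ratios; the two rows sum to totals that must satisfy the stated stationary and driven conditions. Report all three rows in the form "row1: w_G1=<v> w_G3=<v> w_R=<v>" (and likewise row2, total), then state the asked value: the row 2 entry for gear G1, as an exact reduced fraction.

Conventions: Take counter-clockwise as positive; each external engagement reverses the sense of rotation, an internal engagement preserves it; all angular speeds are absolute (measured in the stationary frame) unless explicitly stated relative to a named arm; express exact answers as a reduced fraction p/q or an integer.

planetary set (13T centre, 20T on arm, 53T internal) — Willis relation
row 1: whole set turns with the arm by x
superposition row 2 [arm held]: sun y, ring −(13/53)·y, arm 0
boundary: total ω_sun = x + y = 0 and total ω_ring = x − (13/53)·y = 1  ⇒  y = -53/66, x = 53/66
row 2 ring = −(13/53)·(-53/66) = 13/66
totals (row 1 + row 2): sun 53/66 + (-53/66) = 0, ring 53/66 + 13/66 = 1, arm 53/66 + 0 = 53/66
asked cell (row2, sun) = -53/66

row1: w_G1=53/66 w_G3=53/66 w_R=53/66
row2: w_G1=-53/66 w_G3=13/66 w_R=0
total: w_G1=0 w_G3=1 w_R=53/66
asked value: -53/66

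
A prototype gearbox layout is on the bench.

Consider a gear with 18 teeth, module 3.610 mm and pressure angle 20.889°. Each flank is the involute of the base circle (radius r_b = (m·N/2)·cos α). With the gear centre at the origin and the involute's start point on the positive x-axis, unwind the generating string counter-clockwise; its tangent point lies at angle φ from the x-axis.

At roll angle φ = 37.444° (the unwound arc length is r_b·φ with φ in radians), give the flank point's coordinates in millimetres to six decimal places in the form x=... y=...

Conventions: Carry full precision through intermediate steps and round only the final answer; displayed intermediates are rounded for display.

recognized (one wheel, involute flank): single-mesh tooth geometry, m = 3.610, N = 18
pitch radius r_p = m·N/2 = 3.610·18/2 = 32.490000
base radius r_b = r_p·cos α = 32.490000·cos 20.889° = 30.354528
roll angle φ = 37.444° = 0.65352109 rad
x = r_b·(cos φ + φ·sin φ) = 36.160725
y = r_b·(sin φ − φ·cos φ) = 2.705317

x=36.160725 y=2.705317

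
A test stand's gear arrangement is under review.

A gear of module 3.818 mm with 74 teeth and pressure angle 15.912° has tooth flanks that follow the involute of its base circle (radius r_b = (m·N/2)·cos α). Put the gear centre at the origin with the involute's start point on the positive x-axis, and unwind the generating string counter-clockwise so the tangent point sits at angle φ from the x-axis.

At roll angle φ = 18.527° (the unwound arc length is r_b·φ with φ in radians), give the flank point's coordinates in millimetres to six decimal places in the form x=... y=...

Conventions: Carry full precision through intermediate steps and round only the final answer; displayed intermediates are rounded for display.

x=142.771056 y=1.515125

recognized (one wheel, involute flank): single-mesh tooth geometry, m = 3.818, N = 74
pitch radius r_p = m·N/2 = 3.818·74/2 = 141.266000
base radius r_b = r_p·cos α = 141.266000·cos 15.912° = 135.853239
roll angle φ = 18.527° = 0.32335715 rad
x = r_b·(cos φ + φ·sin φ) = 142.771056
y = r_b·(sin φ − φ·cos φ) = 1.515125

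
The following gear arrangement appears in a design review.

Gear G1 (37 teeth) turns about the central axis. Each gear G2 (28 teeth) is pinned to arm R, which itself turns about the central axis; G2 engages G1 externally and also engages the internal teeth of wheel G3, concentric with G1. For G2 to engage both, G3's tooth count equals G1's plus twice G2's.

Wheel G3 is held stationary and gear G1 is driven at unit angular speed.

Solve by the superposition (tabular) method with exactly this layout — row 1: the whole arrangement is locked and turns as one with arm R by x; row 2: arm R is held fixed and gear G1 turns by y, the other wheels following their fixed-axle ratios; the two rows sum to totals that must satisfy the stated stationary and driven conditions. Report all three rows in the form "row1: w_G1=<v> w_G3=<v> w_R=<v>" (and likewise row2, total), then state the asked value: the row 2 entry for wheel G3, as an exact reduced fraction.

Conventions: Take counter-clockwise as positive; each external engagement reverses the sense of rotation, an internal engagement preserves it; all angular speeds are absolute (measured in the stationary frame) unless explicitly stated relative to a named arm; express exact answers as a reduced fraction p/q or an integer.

row1: w_G1=37/130 w_G3=37/130 w_R=37/130
row2: w_G1=93/130 w_G3=-37/130 w_R=0
total: w_G1=1 w_G3=0 w_R=37/130
asked value: -37/130

class = planetary set [G3 = 37+2·28 = 93; Willis about the carrier]
superposition row 1 [locked train]: every member turns x
row 2 (arm held, sun turns y): ω_ring = −(37/93)·y, ω_arm = 0
boundary: total ω_ring = x − (37/93)·y = 0 and total ω_sun = x + y = 1  ⇒  y = 93/130, x = 37/130
row 2 ring = −(37/93)·93/130 = -37/130
totals (row 1 + row 2): sun 37/130 + 93/130 = 1, ring 37/130 + (-37/130) = 0, arm 37/130 + 0 = 37/130
asked cell (row2, ring) = -37/130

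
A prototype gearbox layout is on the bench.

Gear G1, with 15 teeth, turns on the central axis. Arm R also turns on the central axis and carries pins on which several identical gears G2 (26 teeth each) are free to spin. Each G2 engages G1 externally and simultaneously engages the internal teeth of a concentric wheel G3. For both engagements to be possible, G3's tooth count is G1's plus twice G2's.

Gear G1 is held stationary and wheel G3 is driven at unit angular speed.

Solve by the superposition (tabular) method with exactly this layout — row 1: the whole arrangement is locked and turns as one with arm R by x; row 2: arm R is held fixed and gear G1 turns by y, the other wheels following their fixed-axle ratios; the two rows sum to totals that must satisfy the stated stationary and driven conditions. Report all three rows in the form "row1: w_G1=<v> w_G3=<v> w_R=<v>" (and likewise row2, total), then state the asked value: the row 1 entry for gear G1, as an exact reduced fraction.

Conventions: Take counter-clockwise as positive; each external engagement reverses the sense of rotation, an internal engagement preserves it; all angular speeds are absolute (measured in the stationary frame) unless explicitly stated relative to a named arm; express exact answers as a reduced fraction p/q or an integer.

row1: w_G1=67/82 w_G3=67/82 w_R=67/82
row2: w_G1=-67/82 w_G3=15/82 w_R=0
total: w_G1=0 w_G3=1 w_R=67/82
asked value: 67/82

planetary set (15T centre, 26T on arm, 67T internal) — Willis relation
row 1 — lock + rotate with arm: ω_sun = ω_ring = ω_arm = x
row 2: sun turns y, ring = −(15/67)·y, arm 0
boundary: total ω_sun = x + y = 0 and total ω_ring = x − (15/67)·y = 1  ⇒  y = -67/82, x = 67/82
row 2 ring = −(15/67)·(-67/82) = 15/82
totals (row 1 + row 2): sun 67/82 + (-67/82) = 0, ring 67/82 + 15/82 = 1, arm 67/82 + 0 = 67/82
asked cell (row1, sun) = 67/82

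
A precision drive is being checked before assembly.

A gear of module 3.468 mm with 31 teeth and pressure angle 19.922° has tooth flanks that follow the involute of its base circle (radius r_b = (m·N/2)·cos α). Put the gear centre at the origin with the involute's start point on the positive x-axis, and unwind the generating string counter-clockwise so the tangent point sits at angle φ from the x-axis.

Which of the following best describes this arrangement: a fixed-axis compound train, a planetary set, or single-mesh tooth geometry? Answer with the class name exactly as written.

class = single-mesh tooth geometry [base-circle involute, m = 3.468, 31T]
classification: single-mesh tooth geometry

single-mesh tooth geometry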